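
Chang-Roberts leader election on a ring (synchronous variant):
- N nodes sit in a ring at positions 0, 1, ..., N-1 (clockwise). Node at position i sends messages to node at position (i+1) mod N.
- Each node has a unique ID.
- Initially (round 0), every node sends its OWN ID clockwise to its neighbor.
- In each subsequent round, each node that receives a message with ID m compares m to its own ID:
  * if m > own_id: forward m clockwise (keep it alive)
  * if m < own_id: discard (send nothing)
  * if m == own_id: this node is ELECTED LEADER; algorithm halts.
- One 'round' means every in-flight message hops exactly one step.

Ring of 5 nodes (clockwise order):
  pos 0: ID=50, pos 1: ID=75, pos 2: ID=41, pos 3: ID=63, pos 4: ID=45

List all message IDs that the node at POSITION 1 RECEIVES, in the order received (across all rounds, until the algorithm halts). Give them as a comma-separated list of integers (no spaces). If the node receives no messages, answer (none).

Round 1: pos1(id75) recv 50: drop; pos2(id41) recv 75: fwd; pos3(id63) recv 41: drop; pos4(id45) recv 63: fwd; pos0(id50) recv 45: drop
Round 2: pos3(id63) recv 75: fwd; pos0(id50) recv 63: fwd
Round 3: pos4(id45) recv 75: fwd; pos1(id75) recv 63: drop
Round 4: pos0(id50) recv 75: fwd
Round 5: pos1(id75) recv 75: ELECTED

Answer: 50,63,75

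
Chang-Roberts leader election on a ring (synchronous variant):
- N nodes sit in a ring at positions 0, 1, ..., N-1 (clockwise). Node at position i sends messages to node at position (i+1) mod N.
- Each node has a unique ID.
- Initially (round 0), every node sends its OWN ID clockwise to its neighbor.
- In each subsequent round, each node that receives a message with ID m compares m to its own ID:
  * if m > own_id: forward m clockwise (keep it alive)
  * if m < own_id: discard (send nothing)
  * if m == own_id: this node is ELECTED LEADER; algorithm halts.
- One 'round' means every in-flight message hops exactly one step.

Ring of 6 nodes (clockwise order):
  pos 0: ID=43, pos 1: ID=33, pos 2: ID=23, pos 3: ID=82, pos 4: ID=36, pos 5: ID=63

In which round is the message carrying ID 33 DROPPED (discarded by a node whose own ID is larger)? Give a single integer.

Round 1: pos1(id33) recv 43: fwd; pos2(id23) recv 33: fwd; pos3(id82) recv 23: drop; pos4(id36) recv 82: fwd; pos5(id63) recv 36: drop; pos0(id43) recv 63: fwd
Round 2: pos2(id23) recv 43: fwd; pos3(id82) recv 33: drop; pos5(id63) recv 82: fwd; pos1(id33) recv 63: fwd
Round 3: pos3(id82) recv 43: drop; pos0(id43) recv 82: fwd; pos2(id23) recv 63: fwd
Round 4: pos1(id33) recv 82: fwd; pos3(id82) recv 63: drop
Round 5: pos2(id23) recv 82: fwd
Round 6: pos3(id82) recv 82: ELECTED
Message ID 33 originates at pos 1; dropped at pos 3 in round 2

Answer: 2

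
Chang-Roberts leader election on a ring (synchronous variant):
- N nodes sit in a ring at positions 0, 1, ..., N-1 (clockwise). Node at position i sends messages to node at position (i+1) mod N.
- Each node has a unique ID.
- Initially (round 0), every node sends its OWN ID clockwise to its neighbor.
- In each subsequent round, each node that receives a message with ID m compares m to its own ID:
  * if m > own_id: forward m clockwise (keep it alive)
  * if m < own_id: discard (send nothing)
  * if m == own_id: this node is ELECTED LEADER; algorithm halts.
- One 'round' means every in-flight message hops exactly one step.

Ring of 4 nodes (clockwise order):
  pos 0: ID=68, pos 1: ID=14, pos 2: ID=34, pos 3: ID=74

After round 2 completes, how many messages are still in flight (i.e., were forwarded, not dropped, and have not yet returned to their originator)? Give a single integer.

Answer: 2

Derivation:
Round 1: pos1(id14) recv 68: fwd; pos2(id34) recv 14: drop; pos3(id74) recv 34: drop; pos0(id68) recv 74: fwd
Round 2: pos2(id34) recv 68: fwd; pos1(id14) recv 74: fwd
After round 2: 2 messages still in flight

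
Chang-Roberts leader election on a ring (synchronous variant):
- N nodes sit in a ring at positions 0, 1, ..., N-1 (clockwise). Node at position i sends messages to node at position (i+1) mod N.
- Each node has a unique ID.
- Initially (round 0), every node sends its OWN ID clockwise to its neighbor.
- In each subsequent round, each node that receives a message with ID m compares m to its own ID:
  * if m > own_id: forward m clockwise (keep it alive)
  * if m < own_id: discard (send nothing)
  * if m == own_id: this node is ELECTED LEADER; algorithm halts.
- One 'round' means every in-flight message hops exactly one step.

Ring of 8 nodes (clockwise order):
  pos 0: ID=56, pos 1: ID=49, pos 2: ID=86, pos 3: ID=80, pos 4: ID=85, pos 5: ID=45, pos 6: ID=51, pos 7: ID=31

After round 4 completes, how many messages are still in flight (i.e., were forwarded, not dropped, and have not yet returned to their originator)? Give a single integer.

Round 1: pos1(id49) recv 56: fwd; pos2(id86) recv 49: drop; pos3(id80) recv 86: fwd; pos4(id85) recv 80: drop; pos5(id45) recv 85: fwd; pos6(id51) recv 45: drop; pos7(id31) recv 51: fwd; pos0(id56) recv 31: drop
Round 2: pos2(id86) recv 56: drop; pos4(id85) recv 86: fwd; pos6(id51) recv 85: fwd; pos0(id56) recv 51: drop
Round 3: pos5(id45) recv 86: fwd; pos7(id31) recv 85: fwd
Round 4: pos6(id51) recv 86: fwd; pos0(id56) recv 85: fwd
After round 4: 2 messages still in flight

Answer: 2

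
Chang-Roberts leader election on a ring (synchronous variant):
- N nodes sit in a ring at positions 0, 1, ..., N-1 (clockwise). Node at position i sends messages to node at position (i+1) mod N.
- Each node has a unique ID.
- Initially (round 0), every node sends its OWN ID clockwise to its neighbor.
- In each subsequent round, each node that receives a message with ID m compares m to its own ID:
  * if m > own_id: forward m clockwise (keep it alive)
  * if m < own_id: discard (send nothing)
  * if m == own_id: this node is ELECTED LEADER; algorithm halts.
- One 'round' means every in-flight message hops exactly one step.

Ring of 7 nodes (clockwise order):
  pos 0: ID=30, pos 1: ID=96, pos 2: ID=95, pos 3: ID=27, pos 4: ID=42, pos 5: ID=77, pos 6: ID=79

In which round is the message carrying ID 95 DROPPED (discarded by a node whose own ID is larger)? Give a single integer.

Answer: 6

Derivation:
Round 1: pos1(id96) recv 30: drop; pos2(id95) recv 96: fwd; pos3(id27) recv 95: fwd; pos4(id42) recv 27: drop; pos5(id77) recv 42: drop; pos6(id79) recv 77: drop; pos0(id30) recv 79: fwd
Round 2: pos3(id27) recv 96: fwd; pos4(id42) recv 95: fwd; pos1(id96) recv 79: drop
Round 3: pos4(id42) recv 96: fwd; pos5(id77) recv 95: fwd
Round 4: pos5(id77) recv 96: fwd; pos6(id79) recv 95: fwd
Round 5: pos6(id79) recv 96: fwd; pos0(id30) recv 95: fwd
Round 6: pos0(id30) recv 96: fwd; pos1(id96) recv 95: drop
Round 7: pos1(id96) recv 96: ELECTED
Message ID 95 originates at pos 2; dropped at pos 1 in round 6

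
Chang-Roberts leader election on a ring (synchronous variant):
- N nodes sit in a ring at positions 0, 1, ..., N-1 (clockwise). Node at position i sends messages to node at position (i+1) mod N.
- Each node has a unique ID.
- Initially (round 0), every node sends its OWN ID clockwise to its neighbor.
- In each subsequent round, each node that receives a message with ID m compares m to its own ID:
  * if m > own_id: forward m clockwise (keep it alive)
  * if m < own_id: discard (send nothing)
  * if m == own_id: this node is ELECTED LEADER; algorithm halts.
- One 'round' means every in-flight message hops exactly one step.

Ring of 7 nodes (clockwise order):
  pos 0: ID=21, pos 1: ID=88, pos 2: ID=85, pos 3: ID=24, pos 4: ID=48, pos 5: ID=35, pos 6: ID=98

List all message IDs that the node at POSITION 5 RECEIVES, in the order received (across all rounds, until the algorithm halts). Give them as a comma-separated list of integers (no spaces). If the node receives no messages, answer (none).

Answer: 48,85,88,98

Derivation:
Round 1: pos1(id88) recv 21: drop; pos2(id85) recv 88: fwd; pos3(id24) recv 85: fwd; pos4(id48) recv 24: drop; pos5(id35) recv 48: fwd; pos6(id98) recv 35: drop; pos0(id21) recv 98: fwd
Round 2: pos3(id24) recv 88: fwd; pos4(id48) recv 85: fwd; pos6(id98) recv 48: drop; pos1(id88) recv 98: fwd
Round 3: pos4(id48) recv 88: fwd; pos5(id35) recv 85: fwd; pos2(id85) recv 98: fwd
Round 4: pos5(id35) recv 88: fwd; pos6(id98) recv 85: drop; pos3(id24) recv 98: fwd
Round 5: pos6(id98) recv 88: drop; pos4(id48) recv 98: fwd
Round 6: pos5(id35) recv 98: fwd
Round 7: pos6(id98) recv 98: ELECTED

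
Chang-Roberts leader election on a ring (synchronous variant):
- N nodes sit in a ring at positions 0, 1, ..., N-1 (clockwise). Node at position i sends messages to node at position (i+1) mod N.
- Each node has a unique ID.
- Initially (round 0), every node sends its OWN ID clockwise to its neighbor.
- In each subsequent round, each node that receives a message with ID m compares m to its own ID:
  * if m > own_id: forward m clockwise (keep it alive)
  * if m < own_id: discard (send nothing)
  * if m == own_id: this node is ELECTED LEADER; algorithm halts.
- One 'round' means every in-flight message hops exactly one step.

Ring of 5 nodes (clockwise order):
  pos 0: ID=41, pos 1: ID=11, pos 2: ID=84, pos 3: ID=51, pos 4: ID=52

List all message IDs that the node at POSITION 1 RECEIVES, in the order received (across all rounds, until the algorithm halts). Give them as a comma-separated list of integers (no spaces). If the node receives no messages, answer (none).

Round 1: pos1(id11) recv 41: fwd; pos2(id84) recv 11: drop; pos3(id51) recv 84: fwd; pos4(id52) recv 51: drop; pos0(id41) recv 52: fwd
Round 2: pos2(id84) recv 41: drop; pos4(id52) recv 84: fwd; pos1(id11) recv 52: fwd
Round 3: pos0(id41) recv 84: fwd; pos2(id84) recv 52: drop
Round 4: pos1(id11) recv 84: fwd
Round 5: pos2(id84) recv 84: ELECTED

Answer: 41,52,84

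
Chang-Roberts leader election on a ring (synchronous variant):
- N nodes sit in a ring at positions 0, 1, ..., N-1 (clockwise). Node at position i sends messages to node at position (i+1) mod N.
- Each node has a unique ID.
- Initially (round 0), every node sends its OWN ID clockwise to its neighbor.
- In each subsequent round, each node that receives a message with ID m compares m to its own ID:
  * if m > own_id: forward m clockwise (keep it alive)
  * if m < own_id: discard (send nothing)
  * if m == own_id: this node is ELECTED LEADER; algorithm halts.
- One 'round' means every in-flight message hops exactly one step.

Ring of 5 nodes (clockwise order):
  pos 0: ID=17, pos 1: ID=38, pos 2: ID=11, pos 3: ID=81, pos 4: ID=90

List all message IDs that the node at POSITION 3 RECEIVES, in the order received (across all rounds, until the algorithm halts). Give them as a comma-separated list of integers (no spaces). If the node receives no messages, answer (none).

Round 1: pos1(id38) recv 17: drop; pos2(id11) recv 38: fwd; pos3(id81) recv 11: drop; pos4(id90) recv 81: drop; pos0(id17) recv 90: fwd
Round 2: pos3(id81) recv 38: drop; pos1(id38) recv 90: fwd
Round 3: pos2(id11) recv 90: fwd
Round 4: pos3(id81) recv 90: fwd
Round 5: pos4(id90) recv 90: ELECTED

Answer: 11,38,90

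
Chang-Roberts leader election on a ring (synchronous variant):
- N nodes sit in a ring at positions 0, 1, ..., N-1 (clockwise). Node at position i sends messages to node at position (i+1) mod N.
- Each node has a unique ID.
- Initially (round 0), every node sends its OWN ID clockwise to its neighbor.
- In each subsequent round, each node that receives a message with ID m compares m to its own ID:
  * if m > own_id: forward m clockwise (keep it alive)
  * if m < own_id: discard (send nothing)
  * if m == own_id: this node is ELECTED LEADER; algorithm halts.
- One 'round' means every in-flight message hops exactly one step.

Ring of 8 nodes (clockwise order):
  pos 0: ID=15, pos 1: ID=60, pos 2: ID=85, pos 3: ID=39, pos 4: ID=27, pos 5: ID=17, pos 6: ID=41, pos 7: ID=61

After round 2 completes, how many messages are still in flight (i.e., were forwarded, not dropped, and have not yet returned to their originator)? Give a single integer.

Answer: 3

Derivation:
Round 1: pos1(id60) recv 15: drop; pos2(id85) recv 60: drop; pos3(id39) recv 85: fwd; pos4(id27) recv 39: fwd; pos5(id17) recv 27: fwd; pos6(id41) recv 17: drop; pos7(id61) recv 41: drop; pos0(id15) recv 61: fwd
Round 2: pos4(id27) recv 85: fwd; pos5(id17) recv 39: fwd; pos6(id41) recv 27: drop; pos1(id60) recv 61: fwd
After round 2: 3 messages still in flight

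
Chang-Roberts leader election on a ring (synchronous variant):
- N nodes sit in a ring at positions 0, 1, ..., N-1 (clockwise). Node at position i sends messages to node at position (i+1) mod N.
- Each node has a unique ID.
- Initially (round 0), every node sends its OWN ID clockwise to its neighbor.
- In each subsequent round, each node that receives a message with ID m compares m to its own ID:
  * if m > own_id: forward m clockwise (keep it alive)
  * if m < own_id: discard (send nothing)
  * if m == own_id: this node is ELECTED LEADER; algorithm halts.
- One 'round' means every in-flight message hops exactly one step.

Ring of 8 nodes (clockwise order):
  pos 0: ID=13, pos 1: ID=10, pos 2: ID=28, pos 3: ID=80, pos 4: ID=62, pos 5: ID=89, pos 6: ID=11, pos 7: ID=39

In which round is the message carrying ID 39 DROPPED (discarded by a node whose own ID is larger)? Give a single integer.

Answer: 4

Derivation:
Round 1: pos1(id10) recv 13: fwd; pos2(id28) recv 10: drop; pos3(id80) recv 28: drop; pos4(id62) recv 80: fwd; pos5(id89) recv 62: drop; pos6(id11) recv 89: fwd; pos7(id39) recv 11: drop; pos0(id13) recv 39: fwd
Round 2: pos2(id28) recv 13: drop; pos5(id89) recv 80: drop; pos7(id39) recv 89: fwd; pos1(id10) recv 39: fwd
Round 3: pos0(id13) recv 89: fwd; pos2(id28) recv 39: fwd
Round 4: pos1(id10) recv 89: fwd; pos3(id80) recv 39: drop
Round 5: pos2(id28) recv 89: fwd
Round 6: pos3(id80) recv 89: fwd
Round 7: pos4(id62) recv 89: fwd
Round 8: pos5(id89) recv 89: ELECTED
Message ID 39 originates at pos 7; dropped at pos 3 in round 4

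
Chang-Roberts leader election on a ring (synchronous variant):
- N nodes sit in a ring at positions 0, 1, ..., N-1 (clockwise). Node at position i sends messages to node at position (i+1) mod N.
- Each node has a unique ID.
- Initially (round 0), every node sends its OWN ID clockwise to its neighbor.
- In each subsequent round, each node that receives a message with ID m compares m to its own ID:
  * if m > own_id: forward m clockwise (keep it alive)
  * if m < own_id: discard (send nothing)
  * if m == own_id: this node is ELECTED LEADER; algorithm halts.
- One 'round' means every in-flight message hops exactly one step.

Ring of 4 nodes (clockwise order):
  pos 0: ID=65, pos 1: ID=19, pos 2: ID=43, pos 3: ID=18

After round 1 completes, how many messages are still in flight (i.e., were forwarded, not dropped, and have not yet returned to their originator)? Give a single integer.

Answer: 2

Derivation:
Round 1: pos1(id19) recv 65: fwd; pos2(id43) recv 19: drop; pos3(id18) recv 43: fwd; pos0(id65) recv 18: drop
After round 1: 2 messages still in flight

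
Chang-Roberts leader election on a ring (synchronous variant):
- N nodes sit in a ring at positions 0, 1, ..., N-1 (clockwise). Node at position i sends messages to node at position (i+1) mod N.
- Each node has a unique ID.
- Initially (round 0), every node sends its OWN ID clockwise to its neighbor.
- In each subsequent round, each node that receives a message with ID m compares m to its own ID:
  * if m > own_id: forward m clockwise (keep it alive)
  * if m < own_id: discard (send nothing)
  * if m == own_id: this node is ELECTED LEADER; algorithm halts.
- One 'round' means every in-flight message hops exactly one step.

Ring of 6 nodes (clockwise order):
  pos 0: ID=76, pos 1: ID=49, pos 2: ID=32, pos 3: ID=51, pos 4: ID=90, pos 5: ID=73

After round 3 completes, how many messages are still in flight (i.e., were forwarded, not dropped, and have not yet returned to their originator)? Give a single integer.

Round 1: pos1(id49) recv 76: fwd; pos2(id32) recv 49: fwd; pos3(id51) recv 32: drop; pos4(id90) recv 51: drop; pos5(id73) recv 90: fwd; pos0(id76) recv 73: drop
Round 2: pos2(id32) recv 76: fwd; pos3(id51) recv 49: drop; pos0(id76) recv 90: fwd
Round 3: pos3(id51) recv 76: fwd; pos1(id49) recv 90: fwd
After round 3: 2 messages still in flight

Answer: 2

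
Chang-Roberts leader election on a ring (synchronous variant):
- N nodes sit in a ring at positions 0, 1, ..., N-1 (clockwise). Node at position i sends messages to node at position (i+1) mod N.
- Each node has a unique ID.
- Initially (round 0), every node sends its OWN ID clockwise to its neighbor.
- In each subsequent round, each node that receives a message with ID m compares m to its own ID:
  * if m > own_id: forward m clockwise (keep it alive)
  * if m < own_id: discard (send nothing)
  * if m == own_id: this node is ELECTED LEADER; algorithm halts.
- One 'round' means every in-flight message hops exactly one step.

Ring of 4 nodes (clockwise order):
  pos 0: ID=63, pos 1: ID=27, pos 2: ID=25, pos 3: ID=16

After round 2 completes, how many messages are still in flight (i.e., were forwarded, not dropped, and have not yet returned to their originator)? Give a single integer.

Round 1: pos1(id27) recv 63: fwd; pos2(id25) recv 27: fwd; pos3(id16) recv 25: fwd; pos0(id63) recv 16: drop
Round 2: pos2(id25) recv 63: fwd; pos3(id16) recv 27: fwd; pos0(id63) recv 25: drop
After round 2: 2 messages still in flight

Answer: 2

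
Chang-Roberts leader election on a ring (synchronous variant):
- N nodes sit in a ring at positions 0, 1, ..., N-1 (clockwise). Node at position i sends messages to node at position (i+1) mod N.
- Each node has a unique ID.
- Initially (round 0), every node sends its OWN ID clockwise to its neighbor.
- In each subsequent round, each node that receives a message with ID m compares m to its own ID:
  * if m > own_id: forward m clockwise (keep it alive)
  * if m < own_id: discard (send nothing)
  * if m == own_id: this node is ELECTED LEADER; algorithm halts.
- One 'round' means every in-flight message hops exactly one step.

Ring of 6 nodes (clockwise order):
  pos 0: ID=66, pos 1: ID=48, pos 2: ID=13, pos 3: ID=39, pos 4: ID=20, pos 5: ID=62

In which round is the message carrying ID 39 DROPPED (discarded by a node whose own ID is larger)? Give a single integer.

Round 1: pos1(id48) recv 66: fwd; pos2(id13) recv 48: fwd; pos3(id39) recv 13: drop; pos4(id20) recv 39: fwd; pos5(id62) recv 20: drop; pos0(id66) recv 62: drop
Round 2: pos2(id13) recv 66: fwd; pos3(id39) recv 48: fwd; pos5(id62) recv 39: drop
Round 3: pos3(id39) recv 66: fwd; pos4(id20) recv 48: fwd
Round 4: pos4(id20) recv 66: fwd; pos5(id62) recv 48: drop
Round 5: pos5(id62) recv 66: fwd
Round 6: pos0(id66) recv 66: ELECTED
Message ID 39 originates at pos 3; dropped at pos 5 in round 2

Answer: 2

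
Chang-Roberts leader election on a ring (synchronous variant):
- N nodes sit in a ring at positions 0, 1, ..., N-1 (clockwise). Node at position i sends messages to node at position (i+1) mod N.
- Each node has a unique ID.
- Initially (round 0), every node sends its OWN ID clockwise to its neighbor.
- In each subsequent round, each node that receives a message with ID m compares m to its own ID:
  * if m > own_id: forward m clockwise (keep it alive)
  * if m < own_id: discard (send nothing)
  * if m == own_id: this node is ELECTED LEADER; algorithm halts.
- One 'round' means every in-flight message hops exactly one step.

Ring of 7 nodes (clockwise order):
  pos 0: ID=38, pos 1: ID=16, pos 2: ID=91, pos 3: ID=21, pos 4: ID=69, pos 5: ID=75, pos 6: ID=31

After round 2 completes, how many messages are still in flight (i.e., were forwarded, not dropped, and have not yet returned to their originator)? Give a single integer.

Round 1: pos1(id16) recv 38: fwd; pos2(id91) recv 16: drop; pos3(id21) recv 91: fwd; pos4(id69) recv 21: drop; pos5(id75) recv 69: drop; pos6(id31) recv 75: fwd; pos0(id38) recv 31: drop
Round 2: pos2(id91) recv 38: drop; pos4(id69) recv 91: fwd; pos0(id38) recv 75: fwd
After round 2: 2 messages still in flight

Answer: 2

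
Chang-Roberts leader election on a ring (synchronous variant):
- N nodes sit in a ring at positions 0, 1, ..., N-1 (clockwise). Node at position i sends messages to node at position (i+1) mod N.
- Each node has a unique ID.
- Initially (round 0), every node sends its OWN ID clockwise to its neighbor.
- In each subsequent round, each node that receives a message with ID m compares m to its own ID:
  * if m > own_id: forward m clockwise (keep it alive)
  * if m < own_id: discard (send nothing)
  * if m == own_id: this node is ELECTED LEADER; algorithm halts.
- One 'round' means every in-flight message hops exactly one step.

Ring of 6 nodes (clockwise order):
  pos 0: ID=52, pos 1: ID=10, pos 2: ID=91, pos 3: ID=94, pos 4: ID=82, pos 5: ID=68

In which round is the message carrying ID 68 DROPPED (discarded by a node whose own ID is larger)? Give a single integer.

Answer: 3

Derivation:
Round 1: pos1(id10) recv 52: fwd; pos2(id91) recv 10: drop; pos3(id94) recv 91: drop; pos4(id82) recv 94: fwd; pos5(id68) recv 82: fwd; pos0(id52) recv 68: fwd
Round 2: pos2(id91) recv 52: drop; pos5(id68) recv 94: fwd; pos0(id52) recv 82: fwd; pos1(id10) recv 68: fwd
Round 3: pos0(id52) recv 94: fwd; pos1(id10) recv 82: fwd; pos2(id91) recv 68: drop
Round 4: pos1(id10) recv 94: fwd; pos2(id91) recv 82: drop
Round 5: pos2(id91) recv 94: fwd
Round 6: pos3(id94) recv 94: ELECTED
Message ID 68 originates at pos 5; dropped at pos 2 in round 3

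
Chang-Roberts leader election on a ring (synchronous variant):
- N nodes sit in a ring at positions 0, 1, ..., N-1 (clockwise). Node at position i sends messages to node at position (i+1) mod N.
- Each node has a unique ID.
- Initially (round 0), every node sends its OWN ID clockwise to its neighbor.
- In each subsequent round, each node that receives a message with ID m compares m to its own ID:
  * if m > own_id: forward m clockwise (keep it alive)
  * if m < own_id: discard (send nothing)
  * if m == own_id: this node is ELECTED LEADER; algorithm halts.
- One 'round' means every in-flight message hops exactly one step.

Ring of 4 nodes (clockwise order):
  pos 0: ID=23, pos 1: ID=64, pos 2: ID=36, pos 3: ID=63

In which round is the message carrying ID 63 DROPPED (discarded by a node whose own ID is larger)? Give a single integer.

Round 1: pos1(id64) recv 23: drop; pos2(id36) recv 64: fwd; pos3(id63) recv 36: drop; pos0(id23) recv 63: fwd
Round 2: pos3(id63) recv 64: fwd; pos1(id64) recv 63: drop
Round 3: pos0(id23) recv 64: fwd
Round 4: pos1(id64) recv 64: ELECTED
Message ID 63 originates at pos 3; dropped at pos 1 in round 2

Answer: 2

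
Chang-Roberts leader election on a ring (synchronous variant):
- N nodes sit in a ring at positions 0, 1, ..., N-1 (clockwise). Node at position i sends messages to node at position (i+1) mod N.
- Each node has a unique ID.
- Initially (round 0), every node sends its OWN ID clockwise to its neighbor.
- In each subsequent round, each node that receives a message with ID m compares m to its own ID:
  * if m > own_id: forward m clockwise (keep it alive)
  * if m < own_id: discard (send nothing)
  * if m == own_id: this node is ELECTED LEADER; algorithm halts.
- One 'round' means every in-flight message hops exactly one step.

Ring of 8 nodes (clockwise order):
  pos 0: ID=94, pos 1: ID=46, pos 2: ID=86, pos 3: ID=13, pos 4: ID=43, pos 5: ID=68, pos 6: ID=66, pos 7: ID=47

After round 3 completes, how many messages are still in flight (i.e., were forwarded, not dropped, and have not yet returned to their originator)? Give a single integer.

Answer: 2

Derivation:
Round 1: pos1(id46) recv 94: fwd; pos2(id86) recv 46: drop; pos3(id13) recv 86: fwd; pos4(id43) recv 13: drop; pos5(id68) recv 43: drop; pos6(id66) recv 68: fwd; pos7(id47) recv 66: fwd; pos0(id94) recv 47: drop
Round 2: pos2(id86) recv 94: fwd; pos4(id43) recv 86: fwd; pos7(id47) recv 68: fwd; pos0(id94) recv 66: drop
Round 3: pos3(id13) recv 94: fwd; pos5(id68) recv 86: fwd; pos0(id94) recv 68: drop
After round 3: 2 messages still in flight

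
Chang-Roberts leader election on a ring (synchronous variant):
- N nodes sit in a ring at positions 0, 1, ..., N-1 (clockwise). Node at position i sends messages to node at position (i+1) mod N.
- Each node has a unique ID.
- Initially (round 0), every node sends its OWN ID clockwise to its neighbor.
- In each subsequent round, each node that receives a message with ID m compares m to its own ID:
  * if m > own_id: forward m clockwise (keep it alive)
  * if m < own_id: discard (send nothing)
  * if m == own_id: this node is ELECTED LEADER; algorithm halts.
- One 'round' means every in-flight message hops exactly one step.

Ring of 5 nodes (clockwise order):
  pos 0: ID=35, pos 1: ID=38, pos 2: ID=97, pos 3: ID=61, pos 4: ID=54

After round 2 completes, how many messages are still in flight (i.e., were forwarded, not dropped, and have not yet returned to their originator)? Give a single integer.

Answer: 3

Derivation:
Round 1: pos1(id38) recv 35: drop; pos2(id97) recv 38: drop; pos3(id61) recv 97: fwd; pos4(id54) recv 61: fwd; pos0(id35) recv 54: fwd
Round 2: pos4(id54) recv 97: fwd; pos0(id35) recv 61: fwd; pos1(id38) recv 54: fwd
After round 2: 3 messages still in flight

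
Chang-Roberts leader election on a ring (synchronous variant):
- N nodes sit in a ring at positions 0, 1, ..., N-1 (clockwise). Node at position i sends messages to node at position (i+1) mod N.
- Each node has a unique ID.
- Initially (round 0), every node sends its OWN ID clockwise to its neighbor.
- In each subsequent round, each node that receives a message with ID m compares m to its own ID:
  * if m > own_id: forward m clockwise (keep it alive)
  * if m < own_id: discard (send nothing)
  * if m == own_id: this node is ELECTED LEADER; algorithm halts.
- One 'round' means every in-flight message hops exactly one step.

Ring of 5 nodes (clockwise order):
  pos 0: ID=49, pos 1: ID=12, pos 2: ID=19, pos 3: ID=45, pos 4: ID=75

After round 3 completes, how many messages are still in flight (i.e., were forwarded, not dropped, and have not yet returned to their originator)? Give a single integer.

Round 1: pos1(id12) recv 49: fwd; pos2(id19) recv 12: drop; pos3(id45) recv 19: drop; pos4(id75) recv 45: drop; pos0(id49) recv 75: fwd
Round 2: pos2(id19) recv 49: fwd; pos1(id12) recv 75: fwd
Round 3: pos3(id45) recv 49: fwd; pos2(id19) recv 75: fwd
After round 3: 2 messages still in flight

Answer: 2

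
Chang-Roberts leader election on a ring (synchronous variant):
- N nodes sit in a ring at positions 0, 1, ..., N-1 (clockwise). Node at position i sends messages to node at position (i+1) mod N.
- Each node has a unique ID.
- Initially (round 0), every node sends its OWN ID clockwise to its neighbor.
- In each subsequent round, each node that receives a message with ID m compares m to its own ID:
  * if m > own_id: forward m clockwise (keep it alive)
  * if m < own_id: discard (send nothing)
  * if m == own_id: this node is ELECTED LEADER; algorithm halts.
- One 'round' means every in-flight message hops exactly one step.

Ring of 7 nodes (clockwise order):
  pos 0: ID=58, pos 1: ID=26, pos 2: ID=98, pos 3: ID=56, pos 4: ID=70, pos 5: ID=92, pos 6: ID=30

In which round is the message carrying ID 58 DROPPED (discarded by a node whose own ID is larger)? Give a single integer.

Round 1: pos1(id26) recv 58: fwd; pos2(id98) recv 26: drop; pos3(id56) recv 98: fwd; pos4(id70) recv 56: drop; pos5(id92) recv 70: drop; pos6(id30) recv 92: fwd; pos0(id58) recv 30: drop
Round 2: pos2(id98) recv 58: drop; pos4(id70) recv 98: fwd; pos0(id58) recv 92: fwd
Round 3: pos5(id92) recv 98: fwd; pos1(id26) recv 92: fwd
Round 4: pos6(id30) recv 98: fwd; pos2(id98) recv 92: drop
Round 5: pos0(id58) recv 98: fwd
Round 6: pos1(id26) recv 98: fwd
Round 7: pos2(id98) recv 98: ELECTED
Message ID 58 originates at pos 0; dropped at pos 2 in round 2

Answer: 2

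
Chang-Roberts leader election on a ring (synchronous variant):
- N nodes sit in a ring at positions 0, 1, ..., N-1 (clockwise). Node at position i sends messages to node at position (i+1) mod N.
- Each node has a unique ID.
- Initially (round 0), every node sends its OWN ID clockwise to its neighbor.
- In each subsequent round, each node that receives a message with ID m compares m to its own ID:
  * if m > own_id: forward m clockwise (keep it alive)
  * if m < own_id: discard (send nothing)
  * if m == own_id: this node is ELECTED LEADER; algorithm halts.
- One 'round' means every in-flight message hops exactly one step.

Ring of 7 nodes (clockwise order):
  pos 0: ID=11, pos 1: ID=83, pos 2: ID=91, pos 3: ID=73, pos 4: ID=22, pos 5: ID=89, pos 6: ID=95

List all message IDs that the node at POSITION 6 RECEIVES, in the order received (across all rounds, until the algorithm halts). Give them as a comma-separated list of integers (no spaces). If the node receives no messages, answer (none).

Answer: 89,91,95

Derivation:
Round 1: pos1(id83) recv 11: drop; pos2(id91) recv 83: drop; pos3(id73) recv 91: fwd; pos4(id22) recv 73: fwd; pos5(id89) recv 22: drop; pos6(id95) recv 89: drop; pos0(id11) recv 95: fwd
Round 2: pos4(id22) recv 91: fwd; pos5(id89) recv 73: drop; pos1(id83) recv 95: fwd
Round 3: pos5(id89) recv 91: fwd; pos2(id91) recv 95: fwd
Round 4: pos6(id95) recv 91: drop; pos3(id73) recv 95: fwd
Round 5: pos4(id22) recv 95: fwd
Round 6: pos5(id89) recv 95: fwd
Round 7: pos6(id95) recv 95: ELECTED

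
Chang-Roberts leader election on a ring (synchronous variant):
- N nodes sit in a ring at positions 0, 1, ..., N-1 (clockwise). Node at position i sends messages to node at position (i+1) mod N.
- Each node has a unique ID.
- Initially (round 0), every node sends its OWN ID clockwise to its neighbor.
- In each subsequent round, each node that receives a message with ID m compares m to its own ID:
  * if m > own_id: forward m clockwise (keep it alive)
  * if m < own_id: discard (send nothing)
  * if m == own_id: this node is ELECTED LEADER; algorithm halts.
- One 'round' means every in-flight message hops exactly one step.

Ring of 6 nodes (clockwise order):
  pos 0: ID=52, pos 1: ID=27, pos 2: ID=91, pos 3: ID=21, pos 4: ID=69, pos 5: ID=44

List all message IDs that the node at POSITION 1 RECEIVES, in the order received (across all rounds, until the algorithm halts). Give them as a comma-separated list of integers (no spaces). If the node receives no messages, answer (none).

Answer: 52,69,91

Derivation:
Round 1: pos1(id27) recv 52: fwd; pos2(id91) recv 27: drop; pos3(id21) recv 91: fwd; pos4(id69) recv 21: drop; pos5(id44) recv 69: fwd; pos0(id52) recv 44: drop
Round 2: pos2(id91) recv 52: drop; pos4(id69) recv 91: fwd; pos0(id52) recv 69: fwd
Round 3: pos5(id44) recv 91: fwd; pos1(id27) recv 69: fwd
Round 4: pos0(id52) recv 91: fwd; pos2(id91) recv 69: drop
Round 5: pos1(id27) recv 91: fwd
Round 6: pos2(id91) recv 91: ELECTED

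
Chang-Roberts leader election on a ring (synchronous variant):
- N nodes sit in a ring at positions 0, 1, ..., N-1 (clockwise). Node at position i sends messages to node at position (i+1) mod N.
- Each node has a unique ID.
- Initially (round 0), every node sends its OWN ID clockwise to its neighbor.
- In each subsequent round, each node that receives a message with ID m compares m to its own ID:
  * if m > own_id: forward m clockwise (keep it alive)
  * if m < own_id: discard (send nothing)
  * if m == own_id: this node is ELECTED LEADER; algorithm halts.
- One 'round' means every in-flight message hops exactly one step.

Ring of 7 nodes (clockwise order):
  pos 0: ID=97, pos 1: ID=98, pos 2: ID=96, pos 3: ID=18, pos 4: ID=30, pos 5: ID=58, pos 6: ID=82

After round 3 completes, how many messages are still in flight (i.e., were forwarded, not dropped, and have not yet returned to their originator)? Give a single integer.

Answer: 2

Derivation:
Round 1: pos1(id98) recv 97: drop; pos2(id96) recv 98: fwd; pos3(id18) recv 96: fwd; pos4(id30) recv 18: drop; pos5(id58) recv 30: drop; pos6(id82) recv 58: drop; pos0(id97) recv 82: drop
Round 2: pos3(id18) recv 98: fwd; pos4(id30) recv 96: fwd
Round 3: pos4(id30) recv 98: fwd; pos5(id58) recv 96: fwd
After round 3: 2 messages still in flight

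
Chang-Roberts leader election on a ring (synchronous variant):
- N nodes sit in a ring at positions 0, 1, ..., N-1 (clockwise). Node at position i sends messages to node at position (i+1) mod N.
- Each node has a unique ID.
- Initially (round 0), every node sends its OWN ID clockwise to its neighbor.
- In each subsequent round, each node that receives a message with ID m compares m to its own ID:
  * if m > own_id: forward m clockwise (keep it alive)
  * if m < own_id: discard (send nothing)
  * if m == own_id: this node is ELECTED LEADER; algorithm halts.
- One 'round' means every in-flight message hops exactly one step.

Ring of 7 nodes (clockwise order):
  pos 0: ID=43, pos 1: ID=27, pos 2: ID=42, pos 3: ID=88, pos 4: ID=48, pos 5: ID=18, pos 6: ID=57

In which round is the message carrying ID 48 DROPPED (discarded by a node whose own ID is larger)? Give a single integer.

Answer: 2

Derivation:
Round 1: pos1(id27) recv 43: fwd; pos2(id42) recv 27: drop; pos3(id88) recv 42: drop; pos4(id48) recv 88: fwd; pos5(id18) recv 48: fwd; pos6(id57) recv 18: drop; pos0(id43) recv 57: fwd
Round 2: pos2(id42) recv 43: fwd; pos5(id18) recv 88: fwd; pos6(id57) recv 48: drop; pos1(id27) recv 57: fwd
Round 3: pos3(id88) recv 43: drop; pos6(id57) recv 88: fwd; pos2(id42) recv 57: fwd
Round 4: pos0(id43) recv 88: fwd; pos3(id88) recv 57: drop
Round 5: pos1(id27) recv 88: fwd
Round 6: pos2(id42) recv 88: fwd
Round 7: pos3(id88) recv 88: ELECTED
Message ID 48 originates at pos 4; dropped at pos 6 in round 2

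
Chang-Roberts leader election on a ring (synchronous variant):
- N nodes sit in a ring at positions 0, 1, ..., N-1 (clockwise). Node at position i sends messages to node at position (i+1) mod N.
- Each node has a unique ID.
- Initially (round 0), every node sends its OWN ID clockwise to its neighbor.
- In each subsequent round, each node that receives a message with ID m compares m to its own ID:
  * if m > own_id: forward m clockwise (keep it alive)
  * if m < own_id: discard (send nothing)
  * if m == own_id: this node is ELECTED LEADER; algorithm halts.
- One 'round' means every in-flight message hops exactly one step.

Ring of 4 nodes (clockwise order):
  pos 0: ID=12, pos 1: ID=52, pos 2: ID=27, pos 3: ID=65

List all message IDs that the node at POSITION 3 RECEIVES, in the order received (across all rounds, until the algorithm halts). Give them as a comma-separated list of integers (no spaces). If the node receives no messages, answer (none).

Round 1: pos1(id52) recv 12: drop; pos2(id27) recv 52: fwd; pos3(id65) recv 27: drop; pos0(id12) recv 65: fwd
Round 2: pos3(id65) recv 52: drop; pos1(id52) recv 65: fwd
Round 3: pos2(id27) recv 65: fwd
Round 4: pos3(id65) recv 65: ELECTED

Answer: 27,52,65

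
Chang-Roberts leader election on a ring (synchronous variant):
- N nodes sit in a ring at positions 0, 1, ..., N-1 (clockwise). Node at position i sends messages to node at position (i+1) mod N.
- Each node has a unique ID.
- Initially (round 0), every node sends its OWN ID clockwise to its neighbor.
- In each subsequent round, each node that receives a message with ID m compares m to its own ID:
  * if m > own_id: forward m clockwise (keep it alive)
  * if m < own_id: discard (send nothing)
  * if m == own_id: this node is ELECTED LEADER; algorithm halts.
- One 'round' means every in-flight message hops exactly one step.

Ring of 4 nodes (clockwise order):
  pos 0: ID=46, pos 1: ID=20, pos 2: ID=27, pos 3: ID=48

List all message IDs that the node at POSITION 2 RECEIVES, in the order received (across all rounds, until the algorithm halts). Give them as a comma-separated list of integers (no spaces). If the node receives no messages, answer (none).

Round 1: pos1(id20) recv 46: fwd; pos2(id27) recv 20: drop; pos3(id48) recv 27: drop; pos0(id46) recv 48: fwd
Round 2: pos2(id27) recv 46: fwd; pos1(id20) recv 48: fwd
Round 3: pos3(id48) recv 46: drop; pos2(id27) recv 48: fwd
Round 4: pos3(id48) recv 48: ELECTED

Answer: 20,46,48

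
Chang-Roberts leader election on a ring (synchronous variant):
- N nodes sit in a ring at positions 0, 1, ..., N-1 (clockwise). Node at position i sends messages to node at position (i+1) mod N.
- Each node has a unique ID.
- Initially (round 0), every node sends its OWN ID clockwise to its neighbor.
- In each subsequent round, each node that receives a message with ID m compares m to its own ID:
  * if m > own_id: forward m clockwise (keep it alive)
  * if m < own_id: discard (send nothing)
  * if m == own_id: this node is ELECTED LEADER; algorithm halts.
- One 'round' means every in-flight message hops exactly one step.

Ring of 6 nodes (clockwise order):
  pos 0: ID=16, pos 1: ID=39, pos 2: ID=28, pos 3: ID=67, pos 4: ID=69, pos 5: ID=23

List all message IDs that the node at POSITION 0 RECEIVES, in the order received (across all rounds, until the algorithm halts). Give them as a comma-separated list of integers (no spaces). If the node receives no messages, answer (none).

Answer: 23,69

Derivation:
Round 1: pos1(id39) recv 16: drop; pos2(id28) recv 39: fwd; pos3(id67) recv 28: drop; pos4(id69) recv 67: drop; pos5(id23) recv 69: fwd; pos0(id16) recv 23: fwd
Round 2: pos3(id67) recv 39: drop; pos0(id16) recv 69: fwd; pos1(id39) recv 23: drop
Round 3: pos1(id39) recv 69: fwd
Round 4: pos2(id28) recv 69: fwd
Round 5: pos3(id67) recv 69: fwd
Round 6: pos4(id69) recv 69: ELECTED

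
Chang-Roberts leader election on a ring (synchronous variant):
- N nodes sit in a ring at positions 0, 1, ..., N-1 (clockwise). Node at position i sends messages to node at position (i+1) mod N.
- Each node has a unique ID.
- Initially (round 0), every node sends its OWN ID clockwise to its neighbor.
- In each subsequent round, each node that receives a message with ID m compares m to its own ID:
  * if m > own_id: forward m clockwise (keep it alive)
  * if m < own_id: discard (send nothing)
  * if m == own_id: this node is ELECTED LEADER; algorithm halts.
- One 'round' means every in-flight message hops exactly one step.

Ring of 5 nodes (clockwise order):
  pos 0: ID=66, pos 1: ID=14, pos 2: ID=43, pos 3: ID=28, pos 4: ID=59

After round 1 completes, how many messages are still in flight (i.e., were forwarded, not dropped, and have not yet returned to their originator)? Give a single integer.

Answer: 2

Derivation:
Round 1: pos1(id14) recv 66: fwd; pos2(id43) recv 14: drop; pos3(id28) recv 43: fwd; pos4(id59) recv 28: drop; pos0(id66) recv 59: drop
After round 1: 2 messages still in flight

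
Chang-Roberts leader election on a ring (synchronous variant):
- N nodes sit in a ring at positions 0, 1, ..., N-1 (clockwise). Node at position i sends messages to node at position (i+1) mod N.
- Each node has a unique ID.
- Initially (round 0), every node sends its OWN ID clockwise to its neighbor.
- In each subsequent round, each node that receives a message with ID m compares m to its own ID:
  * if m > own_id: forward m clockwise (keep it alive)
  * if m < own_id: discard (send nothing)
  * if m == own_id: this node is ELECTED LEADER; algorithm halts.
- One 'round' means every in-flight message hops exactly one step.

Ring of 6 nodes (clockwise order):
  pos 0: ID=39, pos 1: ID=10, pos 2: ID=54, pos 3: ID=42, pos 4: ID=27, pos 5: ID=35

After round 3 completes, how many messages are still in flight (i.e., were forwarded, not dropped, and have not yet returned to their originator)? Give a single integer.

Round 1: pos1(id10) recv 39: fwd; pos2(id54) recv 10: drop; pos3(id42) recv 54: fwd; pos4(id27) recv 42: fwd; pos5(id35) recv 27: drop; pos0(id39) recv 35: drop
Round 2: pos2(id54) recv 39: drop; pos4(id27) recv 54: fwd; pos5(id35) recv 42: fwd
Round 3: pos5(id35) recv 54: fwd; pos0(id39) recv 42: fwd
After round 3: 2 messages still in flight

Answer: 2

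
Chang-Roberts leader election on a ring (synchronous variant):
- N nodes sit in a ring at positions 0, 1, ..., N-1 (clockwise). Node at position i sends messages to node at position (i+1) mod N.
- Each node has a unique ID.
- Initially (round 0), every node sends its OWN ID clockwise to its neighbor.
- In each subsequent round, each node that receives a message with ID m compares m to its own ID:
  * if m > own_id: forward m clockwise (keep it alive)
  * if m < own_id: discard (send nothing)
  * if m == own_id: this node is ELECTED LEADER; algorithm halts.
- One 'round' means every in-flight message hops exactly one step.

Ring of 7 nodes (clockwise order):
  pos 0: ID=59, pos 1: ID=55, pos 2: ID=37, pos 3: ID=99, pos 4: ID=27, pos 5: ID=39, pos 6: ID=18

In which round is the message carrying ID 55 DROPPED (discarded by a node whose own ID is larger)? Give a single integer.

Answer: 2

Derivation:
Round 1: pos1(id55) recv 59: fwd; pos2(id37) recv 55: fwd; pos3(id99) recv 37: drop; pos4(id27) recv 99: fwd; pos5(id39) recv 27: drop; pos6(id18) recv 39: fwd; pos0(id59) recv 18: drop
Round 2: pos2(id37) recv 59: fwd; pos3(id99) recv 55: drop; pos5(id39) recv 99: fwd; pos0(id59) recv 39: drop
Round 3: pos3(id99) recv 59: drop; pos6(id18) recv 99: fwd
Round 4: pos0(id59) recv 99: fwd
Round 5: pos1(id55) recv 99: fwd
Round 6: pos2(id37) recv 99: fwd
Round 7: pos3(id99) recv 99: ELECTED
Message ID 55 originates at pos 1; dropped at pos 3 in round 2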